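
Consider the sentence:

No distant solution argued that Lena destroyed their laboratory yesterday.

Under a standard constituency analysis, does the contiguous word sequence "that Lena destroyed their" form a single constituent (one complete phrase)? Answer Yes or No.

No

"that" belongs to the complementizer "that" while "their" belongs to the clause "Lena destroyed their laboratory yesterday"; a span that runs across that boundary is not a single phrase.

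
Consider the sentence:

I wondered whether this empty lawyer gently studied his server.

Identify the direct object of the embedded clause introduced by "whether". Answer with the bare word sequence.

his server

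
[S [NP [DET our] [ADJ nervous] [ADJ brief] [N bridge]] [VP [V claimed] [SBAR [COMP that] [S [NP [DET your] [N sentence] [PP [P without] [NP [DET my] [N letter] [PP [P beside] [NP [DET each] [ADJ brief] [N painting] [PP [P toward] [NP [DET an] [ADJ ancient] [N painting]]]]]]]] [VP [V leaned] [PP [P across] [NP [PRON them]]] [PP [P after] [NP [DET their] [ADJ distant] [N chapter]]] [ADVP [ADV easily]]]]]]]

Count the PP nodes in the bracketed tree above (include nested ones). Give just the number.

5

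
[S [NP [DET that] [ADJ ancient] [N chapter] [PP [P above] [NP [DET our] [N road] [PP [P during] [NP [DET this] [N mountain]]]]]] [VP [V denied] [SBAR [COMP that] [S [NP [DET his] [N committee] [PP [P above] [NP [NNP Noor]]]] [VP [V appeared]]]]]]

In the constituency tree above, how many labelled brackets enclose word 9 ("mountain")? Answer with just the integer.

Counting open brackets not yet closed at "mountain": [S [NP [PP [NP [PP [NP [N = 7.

7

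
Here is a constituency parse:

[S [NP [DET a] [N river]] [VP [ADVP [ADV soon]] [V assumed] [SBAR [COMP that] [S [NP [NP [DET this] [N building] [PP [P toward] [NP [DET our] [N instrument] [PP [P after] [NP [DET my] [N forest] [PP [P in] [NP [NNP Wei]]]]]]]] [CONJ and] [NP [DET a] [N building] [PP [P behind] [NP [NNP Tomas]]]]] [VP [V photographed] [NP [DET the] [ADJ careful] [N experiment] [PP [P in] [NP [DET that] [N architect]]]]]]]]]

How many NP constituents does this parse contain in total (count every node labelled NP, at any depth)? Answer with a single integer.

10

The NP constituents are: [NP a river]; [NP this building toward our instrument after my forest in Wei and a building behind Tomas]; [NP this building toward our instrument after my forest in Wei]; [NP our instrument after my forest in Wei]; [NP my forest in Wei]; [NP Wei] …. Total: 10.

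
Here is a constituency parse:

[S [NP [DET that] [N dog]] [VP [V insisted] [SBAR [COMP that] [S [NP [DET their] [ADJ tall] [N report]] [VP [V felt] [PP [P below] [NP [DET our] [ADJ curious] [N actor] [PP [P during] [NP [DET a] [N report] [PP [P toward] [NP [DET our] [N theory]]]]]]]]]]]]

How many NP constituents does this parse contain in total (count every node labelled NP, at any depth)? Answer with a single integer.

Listing each NP by its span: [NP that dog]; [NP their tall report]; [NP our curious actor during a report toward our theory]; [NP a report toward our theory]; [NP our theory] — that makes 5.

5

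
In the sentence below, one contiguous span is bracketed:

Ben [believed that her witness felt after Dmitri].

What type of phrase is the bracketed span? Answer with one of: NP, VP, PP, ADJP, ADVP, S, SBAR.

VP

The bracketed span "believed that her witness felt after Dmitri" is headed by "believed", making it a verb phrase (VP).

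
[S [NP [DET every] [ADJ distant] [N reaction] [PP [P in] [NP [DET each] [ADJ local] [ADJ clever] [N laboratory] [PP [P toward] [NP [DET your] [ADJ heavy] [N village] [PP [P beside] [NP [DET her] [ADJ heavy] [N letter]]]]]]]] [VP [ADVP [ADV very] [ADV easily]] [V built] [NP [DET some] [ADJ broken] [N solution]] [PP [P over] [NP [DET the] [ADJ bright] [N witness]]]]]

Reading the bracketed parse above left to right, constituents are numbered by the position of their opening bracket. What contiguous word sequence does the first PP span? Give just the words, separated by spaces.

The PP opening brackets appear, in order, over: "in each local clever laboratory toward your heavy village beside her heavy letter"; "toward your heavy village beside her heavy letter"; "beside her heavy letter"; "over the bright witness". The first one spans "in each local clever laboratory toward your heavy village beside her heavy letter".

in each local clever laboratory toward your heavy village beside her heavy letter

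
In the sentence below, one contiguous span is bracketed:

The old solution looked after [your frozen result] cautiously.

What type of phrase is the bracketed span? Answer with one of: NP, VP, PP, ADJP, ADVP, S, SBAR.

NP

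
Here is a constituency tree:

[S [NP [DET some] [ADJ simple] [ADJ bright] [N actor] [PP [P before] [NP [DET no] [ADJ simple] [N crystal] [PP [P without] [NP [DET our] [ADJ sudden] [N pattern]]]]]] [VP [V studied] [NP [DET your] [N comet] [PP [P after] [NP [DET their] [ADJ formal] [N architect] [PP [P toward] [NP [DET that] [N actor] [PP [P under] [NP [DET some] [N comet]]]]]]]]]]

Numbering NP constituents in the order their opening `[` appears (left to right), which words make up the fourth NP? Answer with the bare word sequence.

In left-to-right order the NP constituents are "some simple bright actor before no simple crystal without our sudden pattern"; "no simple crystal without our sudden pattern"; "our sudden pattern"; "your comet after their formal architect toward that actor under some comet"; "their formal architect toward that actor under some comet"; "that actor under some comet"; "some comet". Number 4 is "your comet after their formal architect toward that actor under some comet".

your comet after their formal architect toward that actor under some comet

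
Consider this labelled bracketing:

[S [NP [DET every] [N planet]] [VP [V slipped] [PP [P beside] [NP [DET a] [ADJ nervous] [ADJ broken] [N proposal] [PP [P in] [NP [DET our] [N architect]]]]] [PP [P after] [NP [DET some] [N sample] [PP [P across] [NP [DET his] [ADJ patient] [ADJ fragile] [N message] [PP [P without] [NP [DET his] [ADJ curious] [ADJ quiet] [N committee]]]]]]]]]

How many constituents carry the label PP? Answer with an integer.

Listing each PP by its span: [PP beside a nervous broken proposal in our architect]; [PP in our architect]; [PP after some sample across his patient fragile message without his curious quiet committee]; [PP across his patient fragile message without his curious quiet committee]; [PP without his curious quiet committee] — that makes 5.

5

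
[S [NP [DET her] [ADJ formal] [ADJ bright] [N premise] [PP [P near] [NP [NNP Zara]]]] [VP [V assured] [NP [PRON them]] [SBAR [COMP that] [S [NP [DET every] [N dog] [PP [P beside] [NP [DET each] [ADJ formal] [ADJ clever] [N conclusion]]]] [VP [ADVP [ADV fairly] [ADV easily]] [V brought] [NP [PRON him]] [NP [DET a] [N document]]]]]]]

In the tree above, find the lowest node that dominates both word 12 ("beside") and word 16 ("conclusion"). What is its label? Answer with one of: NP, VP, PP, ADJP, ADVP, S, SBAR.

PP

Word 12 lies under S → VP → SBAR → S → NP → PP → P; word 16 lies under S → VP → SBAR → S → NP → PP → NP → N. The lowest shared node is the PP.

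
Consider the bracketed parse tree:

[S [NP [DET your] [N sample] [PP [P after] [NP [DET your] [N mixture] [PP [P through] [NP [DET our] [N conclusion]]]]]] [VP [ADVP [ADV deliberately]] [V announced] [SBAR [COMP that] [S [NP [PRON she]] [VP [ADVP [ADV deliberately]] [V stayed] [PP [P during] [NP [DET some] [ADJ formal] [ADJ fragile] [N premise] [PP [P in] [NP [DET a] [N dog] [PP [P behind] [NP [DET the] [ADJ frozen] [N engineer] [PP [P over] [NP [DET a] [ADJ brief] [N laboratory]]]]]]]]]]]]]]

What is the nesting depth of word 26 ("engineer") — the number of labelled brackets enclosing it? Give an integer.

12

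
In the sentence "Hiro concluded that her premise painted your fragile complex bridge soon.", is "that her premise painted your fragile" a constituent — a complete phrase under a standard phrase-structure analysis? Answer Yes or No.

No

The sequence begins inside the complementizer "that" and ends inside the clause "her premise painted your fragile complex bridge soon"; it crosses a phrase boundary, so no single node in the tree spans exactly those words.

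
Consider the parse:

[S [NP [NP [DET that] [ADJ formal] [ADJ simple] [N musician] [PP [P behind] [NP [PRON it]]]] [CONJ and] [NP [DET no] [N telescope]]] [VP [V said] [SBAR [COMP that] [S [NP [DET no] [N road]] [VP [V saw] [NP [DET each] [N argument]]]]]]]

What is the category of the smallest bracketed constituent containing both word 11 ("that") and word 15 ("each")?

SBAR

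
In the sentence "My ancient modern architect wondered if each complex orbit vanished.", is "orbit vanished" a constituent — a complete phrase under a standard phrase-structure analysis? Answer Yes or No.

No

The sequence begins inside the noun phrase "each complex orbit" and ends inside the verb phrase "vanished"; it crosses a phrase boundary, so no single node in the tree spans exactly those words.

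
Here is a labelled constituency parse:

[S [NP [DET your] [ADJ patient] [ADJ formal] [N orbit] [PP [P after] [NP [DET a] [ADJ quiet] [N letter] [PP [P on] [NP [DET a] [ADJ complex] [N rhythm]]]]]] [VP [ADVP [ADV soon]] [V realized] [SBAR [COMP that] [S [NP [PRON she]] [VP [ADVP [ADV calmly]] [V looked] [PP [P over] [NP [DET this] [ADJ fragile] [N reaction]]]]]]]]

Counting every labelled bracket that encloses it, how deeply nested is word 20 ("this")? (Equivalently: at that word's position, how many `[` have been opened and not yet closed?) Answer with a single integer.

8

Counting open brackets not yet closed at "this": [S [VP [SBAR [S [VP [PP [NP [DET = 8.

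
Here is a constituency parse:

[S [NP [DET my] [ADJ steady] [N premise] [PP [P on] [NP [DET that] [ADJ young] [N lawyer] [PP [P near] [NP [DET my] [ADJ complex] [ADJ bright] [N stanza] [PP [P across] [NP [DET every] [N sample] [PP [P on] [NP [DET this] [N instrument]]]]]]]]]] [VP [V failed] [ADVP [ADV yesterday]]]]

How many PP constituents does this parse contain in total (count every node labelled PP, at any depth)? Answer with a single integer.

4

Scanning left to right, an opening `[PP` appears at word positions 4, 8, 13, 16 — 4 in total.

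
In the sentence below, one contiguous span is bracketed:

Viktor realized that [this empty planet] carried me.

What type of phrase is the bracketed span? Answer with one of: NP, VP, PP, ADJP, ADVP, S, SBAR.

NP

"planet" is the head of the bracketed span, so the span is a noun phrase: NP.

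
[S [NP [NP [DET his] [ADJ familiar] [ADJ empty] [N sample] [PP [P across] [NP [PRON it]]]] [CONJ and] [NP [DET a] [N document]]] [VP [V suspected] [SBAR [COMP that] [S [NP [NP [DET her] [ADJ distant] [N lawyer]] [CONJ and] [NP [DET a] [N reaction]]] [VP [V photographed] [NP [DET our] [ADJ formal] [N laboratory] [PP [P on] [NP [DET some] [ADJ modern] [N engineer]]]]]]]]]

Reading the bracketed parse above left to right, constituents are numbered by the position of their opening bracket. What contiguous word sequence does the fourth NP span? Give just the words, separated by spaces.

a document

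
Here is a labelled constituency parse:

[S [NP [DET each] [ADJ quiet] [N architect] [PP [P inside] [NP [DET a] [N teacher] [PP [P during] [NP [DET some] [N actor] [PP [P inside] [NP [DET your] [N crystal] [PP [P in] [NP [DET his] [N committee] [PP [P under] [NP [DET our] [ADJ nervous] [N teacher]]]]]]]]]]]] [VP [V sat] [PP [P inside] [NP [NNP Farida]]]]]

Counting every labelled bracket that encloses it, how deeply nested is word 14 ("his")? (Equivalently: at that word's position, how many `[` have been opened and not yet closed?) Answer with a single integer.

The word sits inside DET, which is inside NP, inside PP, inside NP, inside PP, inside NP, inside PP, inside NP, inside PP, inside NP, inside S — 11 brackets in all.

11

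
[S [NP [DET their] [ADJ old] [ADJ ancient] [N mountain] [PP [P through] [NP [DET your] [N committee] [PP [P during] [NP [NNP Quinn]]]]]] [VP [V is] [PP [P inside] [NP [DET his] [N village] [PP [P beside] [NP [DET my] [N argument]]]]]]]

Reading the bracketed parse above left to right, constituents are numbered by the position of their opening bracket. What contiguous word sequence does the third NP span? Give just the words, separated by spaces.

Quinn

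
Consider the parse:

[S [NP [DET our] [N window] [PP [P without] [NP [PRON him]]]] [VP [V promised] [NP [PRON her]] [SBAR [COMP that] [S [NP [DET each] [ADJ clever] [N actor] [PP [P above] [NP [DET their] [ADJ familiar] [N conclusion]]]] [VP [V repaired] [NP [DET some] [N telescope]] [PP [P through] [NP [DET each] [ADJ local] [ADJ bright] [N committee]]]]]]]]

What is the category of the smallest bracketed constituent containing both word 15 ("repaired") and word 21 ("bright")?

VP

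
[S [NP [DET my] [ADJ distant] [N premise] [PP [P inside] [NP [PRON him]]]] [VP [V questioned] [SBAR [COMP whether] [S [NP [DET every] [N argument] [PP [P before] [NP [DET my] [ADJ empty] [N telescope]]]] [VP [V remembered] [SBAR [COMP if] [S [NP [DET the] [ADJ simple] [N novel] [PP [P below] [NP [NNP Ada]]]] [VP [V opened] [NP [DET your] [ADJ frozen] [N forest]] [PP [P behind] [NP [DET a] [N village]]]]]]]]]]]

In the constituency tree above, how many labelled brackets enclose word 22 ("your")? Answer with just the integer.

10

The word sits inside DET, which is inside NP, inside VP, inside S, inside SBAR, inside VP, inside S, inside SBAR, inside VP, inside S — 10 brackets in all.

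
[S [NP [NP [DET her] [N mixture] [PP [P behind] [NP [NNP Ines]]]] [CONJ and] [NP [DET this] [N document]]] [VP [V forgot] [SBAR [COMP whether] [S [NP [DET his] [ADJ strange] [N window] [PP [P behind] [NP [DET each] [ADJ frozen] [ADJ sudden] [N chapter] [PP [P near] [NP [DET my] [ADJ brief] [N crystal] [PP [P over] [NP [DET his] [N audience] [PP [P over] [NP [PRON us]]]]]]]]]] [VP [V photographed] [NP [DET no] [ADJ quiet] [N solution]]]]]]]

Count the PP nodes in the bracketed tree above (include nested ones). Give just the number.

Scanning left to right, an opening `[PP` appears at word positions 3, 13, 18, 22, 25 — 5 in total.

5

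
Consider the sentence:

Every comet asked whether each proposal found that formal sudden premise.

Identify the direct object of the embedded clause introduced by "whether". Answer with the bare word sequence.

that formal sudden premise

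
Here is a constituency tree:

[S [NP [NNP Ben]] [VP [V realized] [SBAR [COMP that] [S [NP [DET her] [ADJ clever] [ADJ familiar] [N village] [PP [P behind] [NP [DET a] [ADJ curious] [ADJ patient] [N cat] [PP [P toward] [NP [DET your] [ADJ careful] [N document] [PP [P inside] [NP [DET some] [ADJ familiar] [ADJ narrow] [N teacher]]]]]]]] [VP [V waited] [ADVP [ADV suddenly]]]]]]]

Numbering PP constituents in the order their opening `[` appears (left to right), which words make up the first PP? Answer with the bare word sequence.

behind a curious patient cat toward your careful document inside some familiar narrow teacher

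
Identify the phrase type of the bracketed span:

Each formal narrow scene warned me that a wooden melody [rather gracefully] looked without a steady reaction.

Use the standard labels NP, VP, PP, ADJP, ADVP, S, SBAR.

ADVP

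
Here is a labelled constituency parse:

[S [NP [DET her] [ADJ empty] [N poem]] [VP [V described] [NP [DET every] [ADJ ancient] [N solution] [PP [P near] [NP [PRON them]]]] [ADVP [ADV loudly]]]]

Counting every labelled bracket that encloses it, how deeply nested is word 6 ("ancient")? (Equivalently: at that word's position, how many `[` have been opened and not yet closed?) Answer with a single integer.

4

Counting open brackets not yet closed at "ancient": [S [VP [NP [ADJ = 4.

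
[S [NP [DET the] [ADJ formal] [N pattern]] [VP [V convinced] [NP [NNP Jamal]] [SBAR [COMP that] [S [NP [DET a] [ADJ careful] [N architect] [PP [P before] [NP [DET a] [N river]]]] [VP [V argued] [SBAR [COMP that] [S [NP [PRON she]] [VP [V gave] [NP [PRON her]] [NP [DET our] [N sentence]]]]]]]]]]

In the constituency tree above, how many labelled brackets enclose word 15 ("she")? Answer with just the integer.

9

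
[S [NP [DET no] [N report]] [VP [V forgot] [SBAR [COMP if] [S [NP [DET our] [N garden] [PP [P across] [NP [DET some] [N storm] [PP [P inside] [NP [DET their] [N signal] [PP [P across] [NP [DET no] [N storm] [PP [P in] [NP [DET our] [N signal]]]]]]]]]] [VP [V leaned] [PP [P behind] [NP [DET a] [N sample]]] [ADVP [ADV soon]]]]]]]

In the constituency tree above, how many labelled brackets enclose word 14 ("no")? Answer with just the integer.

12

Path from the root down to the word: S → VP → SBAR → S → NP → PP → NP → PP → NP → PP → NP → DET. That is 12 enclosing brackets.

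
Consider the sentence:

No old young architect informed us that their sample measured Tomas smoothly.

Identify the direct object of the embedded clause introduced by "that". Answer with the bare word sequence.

Tomas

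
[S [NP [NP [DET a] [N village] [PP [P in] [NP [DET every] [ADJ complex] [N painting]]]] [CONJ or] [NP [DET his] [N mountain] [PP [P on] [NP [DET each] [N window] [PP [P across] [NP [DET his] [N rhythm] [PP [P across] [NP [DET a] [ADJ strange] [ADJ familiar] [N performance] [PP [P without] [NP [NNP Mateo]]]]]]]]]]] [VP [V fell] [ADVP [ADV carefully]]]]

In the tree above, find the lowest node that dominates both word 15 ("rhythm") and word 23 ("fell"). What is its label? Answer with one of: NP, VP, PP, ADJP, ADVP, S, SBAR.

S

Both words fall inside [S a village in every complex painting or his mountain on each window across his rhythm across a strange familiar performance without Mateo fell carefully] (words 1–24), and no smaller constituent contains them both. Label: S.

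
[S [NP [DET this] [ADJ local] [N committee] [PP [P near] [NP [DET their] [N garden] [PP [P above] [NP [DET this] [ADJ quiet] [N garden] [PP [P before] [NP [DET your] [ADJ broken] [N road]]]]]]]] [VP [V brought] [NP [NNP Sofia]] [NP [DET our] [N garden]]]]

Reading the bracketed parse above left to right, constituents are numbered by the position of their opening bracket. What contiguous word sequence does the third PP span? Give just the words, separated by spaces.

In left-to-right order the PP constituents are "near their garden above this quiet garden before your broken road"; "above this quiet garden before your broken road"; "before your broken road". Number 3 is "before your broken road".

before your broken road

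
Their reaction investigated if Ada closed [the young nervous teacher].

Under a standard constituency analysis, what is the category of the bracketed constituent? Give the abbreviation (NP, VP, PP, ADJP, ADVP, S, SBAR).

NP

"teacher" is the head of the bracketed span, so the span is a noun phrase: NP.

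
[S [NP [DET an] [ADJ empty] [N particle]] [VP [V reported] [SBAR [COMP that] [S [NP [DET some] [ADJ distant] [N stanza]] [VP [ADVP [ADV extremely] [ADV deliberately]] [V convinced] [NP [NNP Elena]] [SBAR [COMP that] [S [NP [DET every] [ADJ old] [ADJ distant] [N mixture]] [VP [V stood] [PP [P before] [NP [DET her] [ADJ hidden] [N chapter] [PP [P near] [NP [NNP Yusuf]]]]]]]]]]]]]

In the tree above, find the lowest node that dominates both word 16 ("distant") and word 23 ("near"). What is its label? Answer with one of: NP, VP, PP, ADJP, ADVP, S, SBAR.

S

Both words fall inside [S every old distant mixture stood before her hidden chapter near Yusuf] (words 14–24), and no smaller constituent contains them both. Label: S.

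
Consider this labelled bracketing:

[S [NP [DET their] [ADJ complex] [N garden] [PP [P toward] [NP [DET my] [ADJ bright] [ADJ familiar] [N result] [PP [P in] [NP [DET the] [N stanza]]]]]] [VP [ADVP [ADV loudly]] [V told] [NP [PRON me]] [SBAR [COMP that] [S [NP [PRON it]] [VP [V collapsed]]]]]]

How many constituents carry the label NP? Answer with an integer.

5

The NP constituents are: [NP their complex garden toward my bright familiar result in the stanza]; [NP my bright familiar result in the stanza]; [NP the stanza]; [NP me]; [NP it]. Total: 5.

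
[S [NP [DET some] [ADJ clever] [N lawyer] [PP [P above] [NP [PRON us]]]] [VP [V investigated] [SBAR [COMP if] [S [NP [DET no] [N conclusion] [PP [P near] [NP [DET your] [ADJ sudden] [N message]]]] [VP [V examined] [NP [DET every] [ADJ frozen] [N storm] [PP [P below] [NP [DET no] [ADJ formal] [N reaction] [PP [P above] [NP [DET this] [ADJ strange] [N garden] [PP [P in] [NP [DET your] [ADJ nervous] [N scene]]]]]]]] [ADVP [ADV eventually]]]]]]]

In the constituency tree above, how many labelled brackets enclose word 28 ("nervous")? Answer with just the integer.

13

Path from the root down to the word: S → VP → SBAR → S → VP → NP → PP → NP → PP → NP → PP → NP → ADJ. That is 13 enclosing brackets.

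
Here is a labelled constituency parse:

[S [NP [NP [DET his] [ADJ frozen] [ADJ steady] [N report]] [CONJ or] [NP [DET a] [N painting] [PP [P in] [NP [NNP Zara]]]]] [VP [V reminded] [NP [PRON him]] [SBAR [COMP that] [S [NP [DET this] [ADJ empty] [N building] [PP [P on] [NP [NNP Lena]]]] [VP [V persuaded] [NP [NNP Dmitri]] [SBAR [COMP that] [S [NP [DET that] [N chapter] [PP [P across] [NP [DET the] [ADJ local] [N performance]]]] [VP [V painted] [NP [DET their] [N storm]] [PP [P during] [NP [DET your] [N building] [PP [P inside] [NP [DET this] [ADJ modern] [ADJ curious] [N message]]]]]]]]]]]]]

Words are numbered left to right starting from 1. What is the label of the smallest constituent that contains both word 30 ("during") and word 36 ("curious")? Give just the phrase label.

Word 30 lies under S → VP → SBAR → S → VP → SBAR → S → VP → PP → P; word 36 lies under S → VP → SBAR → S → VP → SBAR → S → VP → PP → NP → PP → NP → ADJ. The lowest shared node is the PP.

PP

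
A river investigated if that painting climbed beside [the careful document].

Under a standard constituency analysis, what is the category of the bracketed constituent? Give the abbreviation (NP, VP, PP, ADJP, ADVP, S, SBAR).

NP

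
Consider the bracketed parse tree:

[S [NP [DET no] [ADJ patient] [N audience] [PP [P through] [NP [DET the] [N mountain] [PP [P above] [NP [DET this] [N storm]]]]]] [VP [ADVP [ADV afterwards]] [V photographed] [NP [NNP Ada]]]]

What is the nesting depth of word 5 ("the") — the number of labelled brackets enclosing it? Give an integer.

The word sits inside DET, which is inside NP, inside PP, inside NP, inside S — 5 brackets in all.

5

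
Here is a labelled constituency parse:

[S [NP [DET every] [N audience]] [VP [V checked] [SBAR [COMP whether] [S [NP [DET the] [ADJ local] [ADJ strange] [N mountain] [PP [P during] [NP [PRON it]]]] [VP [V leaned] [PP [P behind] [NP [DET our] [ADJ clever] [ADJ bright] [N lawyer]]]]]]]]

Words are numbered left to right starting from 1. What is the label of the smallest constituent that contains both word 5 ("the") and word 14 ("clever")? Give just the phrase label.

S

Both words fall inside [S the local strange mountain during it leaned behind our clever bright lawyer] (words 5–16), and no smaller constituent contains them both. Label: S.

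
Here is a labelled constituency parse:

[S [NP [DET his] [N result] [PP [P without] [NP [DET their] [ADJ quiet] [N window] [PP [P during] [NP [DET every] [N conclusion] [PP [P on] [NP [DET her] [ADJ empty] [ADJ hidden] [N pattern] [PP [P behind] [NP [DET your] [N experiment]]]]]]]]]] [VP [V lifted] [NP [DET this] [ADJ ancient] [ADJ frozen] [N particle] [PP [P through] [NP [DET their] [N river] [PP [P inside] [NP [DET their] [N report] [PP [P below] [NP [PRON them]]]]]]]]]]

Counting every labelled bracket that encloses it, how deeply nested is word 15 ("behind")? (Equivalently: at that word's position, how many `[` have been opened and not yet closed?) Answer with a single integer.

10

The word sits inside P, which is inside PP, inside NP, inside PP, inside NP, inside PP, inside NP, inside PP, inside NP, inside S — 10 brackets in all.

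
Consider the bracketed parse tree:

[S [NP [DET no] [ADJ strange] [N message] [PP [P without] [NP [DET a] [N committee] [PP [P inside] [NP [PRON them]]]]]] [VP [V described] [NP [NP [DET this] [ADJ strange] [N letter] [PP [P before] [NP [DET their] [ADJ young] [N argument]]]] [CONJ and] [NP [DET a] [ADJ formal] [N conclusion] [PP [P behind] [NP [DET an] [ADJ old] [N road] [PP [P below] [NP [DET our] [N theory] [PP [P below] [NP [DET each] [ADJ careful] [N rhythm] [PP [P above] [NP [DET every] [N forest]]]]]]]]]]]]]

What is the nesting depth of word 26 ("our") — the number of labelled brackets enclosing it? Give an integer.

9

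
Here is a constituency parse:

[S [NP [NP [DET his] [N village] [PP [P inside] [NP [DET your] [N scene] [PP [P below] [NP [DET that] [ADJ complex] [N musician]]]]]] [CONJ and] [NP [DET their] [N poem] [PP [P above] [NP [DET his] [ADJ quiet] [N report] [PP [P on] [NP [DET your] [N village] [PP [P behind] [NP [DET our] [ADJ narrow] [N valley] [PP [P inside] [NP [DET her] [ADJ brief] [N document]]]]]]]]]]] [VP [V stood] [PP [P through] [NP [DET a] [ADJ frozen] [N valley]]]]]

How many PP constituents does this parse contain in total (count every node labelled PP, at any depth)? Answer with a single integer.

7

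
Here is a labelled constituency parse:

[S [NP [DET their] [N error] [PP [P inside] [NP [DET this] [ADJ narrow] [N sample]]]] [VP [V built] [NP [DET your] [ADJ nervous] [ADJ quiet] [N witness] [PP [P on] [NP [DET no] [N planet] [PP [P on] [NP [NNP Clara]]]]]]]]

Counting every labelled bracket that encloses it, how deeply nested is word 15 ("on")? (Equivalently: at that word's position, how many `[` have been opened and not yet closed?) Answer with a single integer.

7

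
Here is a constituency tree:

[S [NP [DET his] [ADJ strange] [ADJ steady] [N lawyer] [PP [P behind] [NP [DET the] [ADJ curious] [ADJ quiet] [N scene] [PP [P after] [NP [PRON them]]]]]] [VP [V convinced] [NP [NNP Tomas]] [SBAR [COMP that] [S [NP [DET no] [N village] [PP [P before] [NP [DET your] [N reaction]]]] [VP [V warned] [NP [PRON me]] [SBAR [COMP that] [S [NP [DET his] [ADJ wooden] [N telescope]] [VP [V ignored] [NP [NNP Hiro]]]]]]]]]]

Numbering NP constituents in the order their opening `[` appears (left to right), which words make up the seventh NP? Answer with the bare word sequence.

me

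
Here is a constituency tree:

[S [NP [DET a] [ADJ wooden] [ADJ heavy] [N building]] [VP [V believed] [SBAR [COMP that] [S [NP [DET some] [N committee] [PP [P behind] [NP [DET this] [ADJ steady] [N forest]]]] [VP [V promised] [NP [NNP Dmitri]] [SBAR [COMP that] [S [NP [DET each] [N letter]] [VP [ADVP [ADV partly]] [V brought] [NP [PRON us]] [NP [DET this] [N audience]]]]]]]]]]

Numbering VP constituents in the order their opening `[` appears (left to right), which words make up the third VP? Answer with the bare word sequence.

partly brought us this audience

The VP opening brackets appear, in order, over: "believed that some committee behind this steady forest promised Dmitri that each letter partly brought us this audience"; "promised Dmitri that each letter partly brought us this audience"; "partly brought us this audience". The third one spans "partly brought us this audience".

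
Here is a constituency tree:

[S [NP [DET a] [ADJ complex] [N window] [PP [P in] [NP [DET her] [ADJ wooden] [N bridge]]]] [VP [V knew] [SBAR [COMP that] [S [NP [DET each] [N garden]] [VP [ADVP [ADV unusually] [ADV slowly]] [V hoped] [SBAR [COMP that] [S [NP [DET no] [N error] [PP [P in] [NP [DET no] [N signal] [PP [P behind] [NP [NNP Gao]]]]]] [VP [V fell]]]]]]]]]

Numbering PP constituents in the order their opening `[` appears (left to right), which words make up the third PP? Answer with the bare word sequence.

behind Gao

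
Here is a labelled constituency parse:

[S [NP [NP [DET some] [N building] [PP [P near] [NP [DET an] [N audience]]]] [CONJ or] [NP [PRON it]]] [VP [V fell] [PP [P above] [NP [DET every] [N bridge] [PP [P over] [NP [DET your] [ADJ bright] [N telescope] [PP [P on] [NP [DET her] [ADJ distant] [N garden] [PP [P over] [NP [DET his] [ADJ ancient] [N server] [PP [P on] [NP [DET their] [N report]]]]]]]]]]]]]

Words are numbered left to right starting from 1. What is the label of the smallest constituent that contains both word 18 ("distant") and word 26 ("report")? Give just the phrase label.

NP

Both words fall inside [NP her distant garden over his ancient server on their report] (words 17–26), and no smaller constituent contains them both. Label: NP.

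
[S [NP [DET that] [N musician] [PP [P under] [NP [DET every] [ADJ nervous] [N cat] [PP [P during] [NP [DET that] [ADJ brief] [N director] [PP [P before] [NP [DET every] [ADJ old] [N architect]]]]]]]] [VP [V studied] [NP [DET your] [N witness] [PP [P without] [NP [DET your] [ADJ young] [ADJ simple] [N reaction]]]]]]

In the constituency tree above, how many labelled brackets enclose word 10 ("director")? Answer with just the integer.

7

Path from the root down to the word: S → NP → PP → NP → PP → NP → N. That is 7 enclosing brackets.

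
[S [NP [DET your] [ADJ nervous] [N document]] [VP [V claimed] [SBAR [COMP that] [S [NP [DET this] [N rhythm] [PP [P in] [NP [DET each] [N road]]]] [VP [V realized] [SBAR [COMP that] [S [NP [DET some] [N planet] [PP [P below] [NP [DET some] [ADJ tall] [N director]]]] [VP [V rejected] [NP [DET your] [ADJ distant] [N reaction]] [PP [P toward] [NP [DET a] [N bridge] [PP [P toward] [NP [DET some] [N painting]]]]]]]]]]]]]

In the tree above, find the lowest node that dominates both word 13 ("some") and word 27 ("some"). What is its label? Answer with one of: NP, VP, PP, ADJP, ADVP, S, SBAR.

S

The smallest bracket enclosing both words is [S some planet below some tall director rejected your distant reaction toward a bridge toward some painting], so the label is S.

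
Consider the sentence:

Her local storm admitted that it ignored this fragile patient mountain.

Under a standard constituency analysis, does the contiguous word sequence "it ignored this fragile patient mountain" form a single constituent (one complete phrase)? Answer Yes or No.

Yes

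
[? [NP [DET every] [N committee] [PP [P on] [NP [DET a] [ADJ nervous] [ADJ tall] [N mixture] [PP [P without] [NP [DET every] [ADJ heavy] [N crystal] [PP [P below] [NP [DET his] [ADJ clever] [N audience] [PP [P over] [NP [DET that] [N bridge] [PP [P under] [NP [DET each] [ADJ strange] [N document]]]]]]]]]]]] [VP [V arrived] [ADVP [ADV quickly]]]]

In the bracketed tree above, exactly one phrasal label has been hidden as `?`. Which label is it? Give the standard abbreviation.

S

The `?` node immediately contains: NP, VP. That is the internal structure of a clause, so the label is S.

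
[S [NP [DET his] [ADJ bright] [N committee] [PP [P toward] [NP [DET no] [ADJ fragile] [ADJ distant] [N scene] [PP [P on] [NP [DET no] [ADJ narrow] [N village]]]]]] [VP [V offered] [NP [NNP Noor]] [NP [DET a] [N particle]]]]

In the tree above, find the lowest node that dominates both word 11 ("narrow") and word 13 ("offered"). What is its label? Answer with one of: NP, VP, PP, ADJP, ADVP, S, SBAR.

S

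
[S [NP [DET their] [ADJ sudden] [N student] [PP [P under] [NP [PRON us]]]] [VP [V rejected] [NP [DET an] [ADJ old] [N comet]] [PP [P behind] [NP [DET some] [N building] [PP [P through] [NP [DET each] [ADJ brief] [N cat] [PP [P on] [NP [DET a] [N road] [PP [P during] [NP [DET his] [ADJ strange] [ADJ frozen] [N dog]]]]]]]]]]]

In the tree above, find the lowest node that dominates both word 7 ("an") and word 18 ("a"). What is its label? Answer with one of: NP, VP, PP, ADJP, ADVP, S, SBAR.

The smallest bracket enclosing both words is [VP rejected an old comet behind some building through each brief cat on a road during his strange frozen dog], so the label is VP.

VP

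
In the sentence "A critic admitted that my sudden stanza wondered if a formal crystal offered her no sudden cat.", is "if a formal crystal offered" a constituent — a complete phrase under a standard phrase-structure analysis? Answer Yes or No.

No

The smallest constituent containing the whole sequence is the subordinate clause [SBAR if a formal crystal offered her no sudden cat], but the sequence is only part of it — it straddles the boundary between complementizer "if" and clause "a formal crystal offered her no sudden cat".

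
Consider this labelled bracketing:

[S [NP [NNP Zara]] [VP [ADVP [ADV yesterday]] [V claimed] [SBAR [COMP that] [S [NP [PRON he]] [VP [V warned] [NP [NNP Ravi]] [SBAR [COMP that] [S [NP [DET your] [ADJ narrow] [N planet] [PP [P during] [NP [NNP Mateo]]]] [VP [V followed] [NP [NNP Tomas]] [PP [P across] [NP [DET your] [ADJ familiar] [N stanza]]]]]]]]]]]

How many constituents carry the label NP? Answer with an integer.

7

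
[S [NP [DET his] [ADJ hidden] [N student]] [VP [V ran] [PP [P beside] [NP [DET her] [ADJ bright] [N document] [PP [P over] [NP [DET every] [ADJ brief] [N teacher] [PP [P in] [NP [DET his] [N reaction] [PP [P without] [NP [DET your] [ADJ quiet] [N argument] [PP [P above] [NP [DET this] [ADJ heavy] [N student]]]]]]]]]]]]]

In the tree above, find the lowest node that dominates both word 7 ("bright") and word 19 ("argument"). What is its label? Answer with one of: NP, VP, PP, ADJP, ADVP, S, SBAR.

NP

Both words fall inside [NP her bright document over every brief teacher in his reaction without your quiet argument above this heavy student] (words 6–23), and no smaller constituent contains them both. Label: NP.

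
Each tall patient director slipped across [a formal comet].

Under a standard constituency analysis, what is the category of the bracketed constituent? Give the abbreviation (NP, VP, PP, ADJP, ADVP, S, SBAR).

The span is built around the noun "comet" — a noun phrase (NP).

NP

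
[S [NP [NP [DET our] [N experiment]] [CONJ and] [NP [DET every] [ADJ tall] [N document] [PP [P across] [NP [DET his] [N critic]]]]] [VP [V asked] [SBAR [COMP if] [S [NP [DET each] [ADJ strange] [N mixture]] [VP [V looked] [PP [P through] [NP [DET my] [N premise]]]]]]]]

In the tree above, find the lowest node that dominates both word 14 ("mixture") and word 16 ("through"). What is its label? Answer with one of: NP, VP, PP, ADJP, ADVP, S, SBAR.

Both words fall inside [S each strange mixture looked through my premise] (words 12–18), and no smaller constituent contains them both. Label: S.

S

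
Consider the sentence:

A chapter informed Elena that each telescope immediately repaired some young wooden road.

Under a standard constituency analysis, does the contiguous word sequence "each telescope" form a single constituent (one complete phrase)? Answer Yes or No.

Yes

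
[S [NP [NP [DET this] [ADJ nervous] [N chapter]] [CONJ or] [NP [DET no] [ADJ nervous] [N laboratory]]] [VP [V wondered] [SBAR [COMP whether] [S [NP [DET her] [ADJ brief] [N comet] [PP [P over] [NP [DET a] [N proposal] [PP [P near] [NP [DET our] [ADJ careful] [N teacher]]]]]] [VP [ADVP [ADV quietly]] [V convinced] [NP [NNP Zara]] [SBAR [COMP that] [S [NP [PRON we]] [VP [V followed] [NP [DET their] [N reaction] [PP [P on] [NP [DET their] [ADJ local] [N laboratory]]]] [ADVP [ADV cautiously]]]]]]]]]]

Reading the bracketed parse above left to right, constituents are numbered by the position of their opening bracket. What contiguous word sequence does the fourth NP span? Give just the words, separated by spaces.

Opening `[NP` markers occur at word positions 1, 1, 5, 10, 14, 17, 22, 24, 26, 29; the fourth of these opens the constituent [NP her brief comet over a proposal near our careful teacher].

her brief comet over a proposal near our careful teacher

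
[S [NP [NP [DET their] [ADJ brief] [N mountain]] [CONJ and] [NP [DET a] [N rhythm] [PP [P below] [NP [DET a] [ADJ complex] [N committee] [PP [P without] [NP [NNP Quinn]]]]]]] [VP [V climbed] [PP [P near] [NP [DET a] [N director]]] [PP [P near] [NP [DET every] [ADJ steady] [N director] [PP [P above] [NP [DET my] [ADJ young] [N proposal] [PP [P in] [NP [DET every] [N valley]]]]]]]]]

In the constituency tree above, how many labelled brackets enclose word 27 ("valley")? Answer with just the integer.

Counting open brackets not yet closed at "valley": [S [VP [PP [NP [PP [NP [PP [NP [N = 9.

9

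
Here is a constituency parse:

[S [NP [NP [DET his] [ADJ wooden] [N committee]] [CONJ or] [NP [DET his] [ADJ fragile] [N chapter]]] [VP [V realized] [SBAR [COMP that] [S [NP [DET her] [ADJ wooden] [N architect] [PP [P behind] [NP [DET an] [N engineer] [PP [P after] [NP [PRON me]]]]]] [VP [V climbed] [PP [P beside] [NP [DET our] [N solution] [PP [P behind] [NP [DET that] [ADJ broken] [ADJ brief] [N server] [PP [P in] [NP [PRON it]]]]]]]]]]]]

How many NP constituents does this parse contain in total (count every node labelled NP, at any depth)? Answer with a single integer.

9

Scanning left to right, an opening `[NP` appears at word positions 1, 1, 5, 10, 14, 17, 20, 23, 28 — 9 in total.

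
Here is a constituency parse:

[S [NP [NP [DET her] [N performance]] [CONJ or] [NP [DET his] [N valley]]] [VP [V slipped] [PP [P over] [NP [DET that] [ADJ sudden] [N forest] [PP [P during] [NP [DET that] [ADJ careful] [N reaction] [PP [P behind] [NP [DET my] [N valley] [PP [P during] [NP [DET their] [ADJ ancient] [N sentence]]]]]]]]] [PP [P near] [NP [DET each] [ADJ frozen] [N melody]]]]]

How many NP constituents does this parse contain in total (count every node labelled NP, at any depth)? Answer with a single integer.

8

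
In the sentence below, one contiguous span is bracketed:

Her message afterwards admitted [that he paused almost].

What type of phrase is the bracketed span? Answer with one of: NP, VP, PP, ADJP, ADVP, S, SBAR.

"that" is the head of the bracketed span, so the span is a subordinate clause: SBAR.

SBAR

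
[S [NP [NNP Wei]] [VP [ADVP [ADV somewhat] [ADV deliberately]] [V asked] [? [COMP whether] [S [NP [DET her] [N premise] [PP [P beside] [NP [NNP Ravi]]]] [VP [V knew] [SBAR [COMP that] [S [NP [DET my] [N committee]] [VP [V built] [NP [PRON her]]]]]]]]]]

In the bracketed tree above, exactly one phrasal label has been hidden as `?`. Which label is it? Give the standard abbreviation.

A constituent whose immediate children are COMP 'whether', S is a subordinate clause: SBAR.

SBAR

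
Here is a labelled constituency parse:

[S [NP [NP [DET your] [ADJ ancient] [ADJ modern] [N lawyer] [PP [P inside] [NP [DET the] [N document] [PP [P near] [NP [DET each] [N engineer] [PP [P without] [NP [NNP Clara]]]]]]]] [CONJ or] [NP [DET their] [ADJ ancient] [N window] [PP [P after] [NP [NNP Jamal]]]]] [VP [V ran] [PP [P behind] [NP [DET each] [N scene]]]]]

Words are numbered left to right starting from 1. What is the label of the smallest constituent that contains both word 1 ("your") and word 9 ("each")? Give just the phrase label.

Word 1 lies under S → NP → NP → DET; word 9 lies under S → NP → NP → PP → NP → PP → NP → DET. The lowest shared node is the NP.

NP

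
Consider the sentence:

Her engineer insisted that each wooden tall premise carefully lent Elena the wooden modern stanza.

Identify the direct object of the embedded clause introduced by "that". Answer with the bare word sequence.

the wooden modern stanza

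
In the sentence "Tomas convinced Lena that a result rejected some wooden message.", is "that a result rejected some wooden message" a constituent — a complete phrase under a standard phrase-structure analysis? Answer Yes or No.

Yes

These words form the whole subordinate clause headed by "that", so yes — one constituent.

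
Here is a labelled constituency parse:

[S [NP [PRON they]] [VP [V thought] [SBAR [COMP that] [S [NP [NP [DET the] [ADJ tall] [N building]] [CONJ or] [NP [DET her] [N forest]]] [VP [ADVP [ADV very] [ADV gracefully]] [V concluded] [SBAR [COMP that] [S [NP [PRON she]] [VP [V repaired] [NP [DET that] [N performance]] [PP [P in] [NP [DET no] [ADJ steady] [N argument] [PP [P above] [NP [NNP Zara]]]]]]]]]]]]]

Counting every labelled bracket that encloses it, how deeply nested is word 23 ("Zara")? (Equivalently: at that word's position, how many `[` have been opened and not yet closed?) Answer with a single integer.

13

The word sits inside NNP, which is inside NP, inside PP, inside NP, inside PP, inside VP, inside S, inside SBAR, inside VP, inside S, inside SBAR, inside VP, inside S — 13 brackets in all.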